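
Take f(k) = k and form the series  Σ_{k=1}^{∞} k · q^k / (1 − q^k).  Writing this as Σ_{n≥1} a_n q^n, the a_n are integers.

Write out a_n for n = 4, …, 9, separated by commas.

n=4: 1·4 2·2 4·1  f→[1+2+4]=7
n=5: 5·1 1·5  f→[5+1]=6
q^6  k|6↦f(k): 6:6 3:3 2:2 1:1  a_6=12
n=7: 7·1 1·7  f→[7+1]=8
[q^8] f(1)=1,f(2)=2,f(4)=4,f(8)=8 ⇒ 15
n=9: 9·1 3·3 1·9  f→[9+3+1]=13

7, 6, 12, 8, 15, 13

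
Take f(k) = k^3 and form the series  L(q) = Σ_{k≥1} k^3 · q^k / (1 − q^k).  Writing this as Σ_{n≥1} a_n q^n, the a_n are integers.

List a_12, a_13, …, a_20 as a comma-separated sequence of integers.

n=12: 1·12 2·6 3·4 4·3 6·2 12·1  f→[1+8+27+64+216+1728]=2044
q^13  k|13↦f(k): 13:2197 1:1  a_13=2198
d|14:{14,7,2,1}  Σf=2744+343+8+1=3096
[q^15] f(15)=3375,f(5)=125,f(3)=27,f(1)=1 ⇒ 3528
d|16:{1,2,4,8,16}  Σf=1+8+64+512+4096=4681
n=17: 1·17 17·1  f→[1+4913]=4914
d|18:{18,9,6,3,2,1}  Σf=5832+729+216+27+8+1=6813
[q^19] f(19)=6859,f(1)=1 ⇒ 6860
n=20: 20·1 10·2 5·4 4·5 2·10 1·20  f→[8000+1000+125+64+8+1]=9198

2044, 2198, 3096, 3528, 4681, 4914, 6813, 6860, 9198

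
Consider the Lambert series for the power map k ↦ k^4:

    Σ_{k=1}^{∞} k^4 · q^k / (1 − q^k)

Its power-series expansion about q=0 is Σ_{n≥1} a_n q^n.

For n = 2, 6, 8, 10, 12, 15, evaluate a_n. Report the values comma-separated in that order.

n=2: 1·2 2·1  f→[1+16]=17
q^6  k|6↦f(k): 1:1 2:16 3:81 6:1296  a_6=1394
d|8:{8,4,2,1}  Σf=4096+256+16+1=4369
[q^10] f(1)=1,f(2)=16,f(5)=625,f(10)=10000 ⇒ 10642
[q^12] f(12)=20736,f(6)=1296,f(4)=256,f(3)=81,f(2)=16,f(1)=1 ⇒ 22386
q^15  k|15↦f(k): 1:1 3:81 5:625 15:50625  a_15=51332

17, 1394, 4369, 10642, 22386, 51332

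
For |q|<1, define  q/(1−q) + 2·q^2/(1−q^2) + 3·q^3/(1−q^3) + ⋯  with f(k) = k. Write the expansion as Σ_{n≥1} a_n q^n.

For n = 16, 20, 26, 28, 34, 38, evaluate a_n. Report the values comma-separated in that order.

[q^16] f(16)=16,f(8)=8,f(4)=4,f(2)=2,f(1)=1 ⇒ 31
[q^20] f(20)=20,f(10)=10,f(5)=5,f(4)=4,f(2)=2,f(1)=1 ⇒ 42
[q^26] f(1)=1,f(2)=2,f(13)=13,f(26)=26 ⇒ 42
d|28:{28,14,7,4,2,1}  Σf=28+14+7+4+2+1=56
n=34: 1·34 2·17 17·2 34·1  f→[1+2+17+34]=54
[q^38] f(38)=38,f(19)=19,f(2)=2,f(1)=1 ⇒ 60

31, 42, 42, 56, 54, 60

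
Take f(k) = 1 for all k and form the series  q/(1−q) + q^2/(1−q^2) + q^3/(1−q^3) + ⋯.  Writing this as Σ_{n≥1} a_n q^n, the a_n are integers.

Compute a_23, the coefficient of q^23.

a_23 = 2

n=23: 1·23 23·1  f→[1+1]=2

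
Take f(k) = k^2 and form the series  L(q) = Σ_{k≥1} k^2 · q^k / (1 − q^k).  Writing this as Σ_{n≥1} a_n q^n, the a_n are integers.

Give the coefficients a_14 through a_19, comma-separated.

q^14  k|14↦f(k): 1:1 2:4 7:49 14:196  a_14=250
d|15:{1,3,5,15}  Σf=1+9+25+225=260
[q^16] f(16)=256,f(8)=64,f(4)=16,f(2)=4,f(1)=1 ⇒ 341
[q^17] f(17)=289,f(1)=1 ⇒ 290
d|18:{1,2,3,6,9,18}  Σf=1+4+9+36+81+324=455
[q^19] f(1)=1,f(19)=361 ⇒ 362

250, 260, 341, 290, 455, 362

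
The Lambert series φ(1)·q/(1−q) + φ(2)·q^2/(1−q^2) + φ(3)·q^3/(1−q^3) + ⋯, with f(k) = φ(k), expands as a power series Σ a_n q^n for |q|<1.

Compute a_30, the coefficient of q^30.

n=30: 1·30 2·15 3·10 5·6 6·5 10·3 15·2 30·1  φ→[1+1+2+4+2+4+8+8]=30

a_30 = 30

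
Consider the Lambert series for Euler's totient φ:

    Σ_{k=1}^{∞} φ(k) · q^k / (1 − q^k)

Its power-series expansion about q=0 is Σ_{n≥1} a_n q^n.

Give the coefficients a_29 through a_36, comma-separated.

q^29  k|29↦φ(k): 29:28 1:1  a_29=29
q^30  k|30↦φ(k): 1:1 2:1 3:2 5:4 6:2 10:4 15:8 30:8  a_30=30
d|31:{1,31}  Σφ=1+30=31
n=32: 1·32 2·16 4·8 8·4 16·2 32·1  φ→[1+1+2+4+8+16]=32
d|33:{1,3,11,33}  Σφ=1+2+10+20=33
d|34:{34,17,2,1}  Σφ=16+16+1+1=34
d|35:{35,7,5,1}  Σφ=24+6+4+1=35
d|36:{36,18,12,9,6,4,3,2,1}  Σφ=12+6+4+6+2+2+2+1+1=36

29, 30, 31, 32, 33, 34, 35, 36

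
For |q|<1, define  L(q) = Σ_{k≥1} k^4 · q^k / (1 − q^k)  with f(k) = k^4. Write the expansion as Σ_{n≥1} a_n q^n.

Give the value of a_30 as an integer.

[q^30] f(1)=1,f(2)=16,f(3)=81,f(5)=625,f(6)=1296,f(10)=10000,f(15)=50625,f(30)=810000 ⇒ 872644

a_30 = 872644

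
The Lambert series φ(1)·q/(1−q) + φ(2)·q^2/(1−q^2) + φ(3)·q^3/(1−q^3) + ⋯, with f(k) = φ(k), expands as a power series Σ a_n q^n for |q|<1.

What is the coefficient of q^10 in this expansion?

[q^10] φ(1)=1,φ(2)=1,φ(5)=4,φ(10)=4 ⇒ 10

a_10 = 10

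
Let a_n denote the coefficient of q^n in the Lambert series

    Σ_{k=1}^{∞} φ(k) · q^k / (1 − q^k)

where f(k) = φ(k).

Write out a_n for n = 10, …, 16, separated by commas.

n=10: 10·1 5·2 2·5 1·10  φ→[4+4+1+1]=10
[q^11] φ(11)=10,φ(1)=1 ⇒ 11
d|12:{1,2,3,4,6,12}  Σφ=1+1+2+2+2+4=12
n=13: 1·13 13·1  φ→[1+12]=13
q^14  k|14↦φ(k): 14:6 7:6 2:1 1:1  a_14=14
[q^15] φ(1)=1,φ(3)=2,φ(5)=4,φ(15)=8 ⇒ 15
[q^16] φ(1)=1,φ(2)=1,φ(4)=2,φ(8)=4,φ(16)=8 ⇒ 16

10, 11, 12, 13, 14, 15, 16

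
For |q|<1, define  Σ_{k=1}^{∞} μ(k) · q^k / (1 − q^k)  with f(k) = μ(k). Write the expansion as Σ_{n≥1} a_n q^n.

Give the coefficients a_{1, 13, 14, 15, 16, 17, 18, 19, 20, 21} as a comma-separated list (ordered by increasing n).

1, 0, 0, 0, 0, 0, 0, 0, 0, 0

n=1: 1·1  μ→[1]=1
q^13  k|13↦μ(k): 1:1 13:-1  a_13=0
[q^14] μ(14)=1,μ(7)=-1,μ(2)=-1,μ(1)=1 ⇒ 0
q^15  k|15↦μ(k): 15:1 5:-1 3:-1 1:1  a_15=0
[q^16] μ(1)=1,μ(2)=-1,μ(4)=0,μ(8)=0,μ(16)=0 ⇒ 0
[q^17] μ(1)=1,μ(17)=-1 ⇒ 0
n=18: 18·1 9·2 6·3 3·6 2·9 1·18  μ→[0+0+1+(-1)+(-1)+1]=0
d|19:{1,19}  Σμ=1+(-1)=0
[q^20] μ(20)=0,μ(10)=1,μ(5)=-1,μ(4)=0,μ(2)=-1,μ(1)=1 ⇒ 0
q^21  k|21↦μ(k): 1:1 3:-1 7:-1 21:1  a_21=0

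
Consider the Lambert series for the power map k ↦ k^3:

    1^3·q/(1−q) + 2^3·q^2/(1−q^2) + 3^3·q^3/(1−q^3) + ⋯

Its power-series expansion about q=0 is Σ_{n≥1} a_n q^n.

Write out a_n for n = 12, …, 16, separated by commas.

q^12  k|12↦f(k): 1:1 2:8 3:27 4:64 6:216 12:1728  a_12=2044
d|13:{1,13}  Σf=1+2197=2198
[q^14] f(14)=2744,f(7)=343,f(2)=8,f(1)=1 ⇒ 3096
q^15  k|15↦f(k): 1:1 3:27 5:125 15:3375  a_15=3528
q^16  k|16↦f(k): 1:1 2:8 4:64 8:512 16:4096  a_16=4681

2044, 2198, 3096, 3528, 4681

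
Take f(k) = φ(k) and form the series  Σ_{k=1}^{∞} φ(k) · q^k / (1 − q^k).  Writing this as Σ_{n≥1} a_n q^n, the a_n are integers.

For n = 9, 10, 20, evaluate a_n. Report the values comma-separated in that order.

q^9  k|9↦φ(k): 1:1 3:2 9:6  a_9=9
n=10: 1·10 2·5 5·2 10·1  φ→[1+1+4+4]=10
d|20:{1,2,4,5,10,20}  Σφ=1+1+2+4+4+8=20

9, 10, 20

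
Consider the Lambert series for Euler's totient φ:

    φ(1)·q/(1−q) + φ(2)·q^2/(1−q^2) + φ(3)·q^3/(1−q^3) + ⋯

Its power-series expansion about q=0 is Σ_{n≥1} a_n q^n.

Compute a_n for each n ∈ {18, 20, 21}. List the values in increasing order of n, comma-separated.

d|18:{18,9,6,3,2,1}  Σφ=6+6+2+2+1+1=18
d|20:{1,2,4,5,10,20}  Σφ=1+1+2+4+4+8=20
n=21: 1·21 3·7 7·3 21·1  φ→[1+2+6+12]=21

18, 20, 21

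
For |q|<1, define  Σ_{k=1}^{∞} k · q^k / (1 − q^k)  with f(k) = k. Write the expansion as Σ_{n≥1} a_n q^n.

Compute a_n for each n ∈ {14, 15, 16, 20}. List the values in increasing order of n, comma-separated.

24, 24, 31, 42

[q^14] f(14)=14,f(7)=7,f(2)=2,f(1)=1 ⇒ 24
d|15:{1,3,5,15}  Σf=1+3+5+15=24
[q^16] f(16)=16,f(8)=8,f(4)=4,f(2)=2,f(1)=1 ⇒ 31
n=20: 1·20 2·10 4·5 5·4 10·2 20·1  f→[1+2+4+5+10+20]=42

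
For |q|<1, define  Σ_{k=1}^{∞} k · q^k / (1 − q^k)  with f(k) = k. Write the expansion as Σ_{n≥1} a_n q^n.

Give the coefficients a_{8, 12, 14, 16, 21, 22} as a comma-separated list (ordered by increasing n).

15, 28, 24, 31, 32, 36

[q^8] f(1)=1,f(2)=2,f(4)=4,f(8)=8 ⇒ 15
q^12  k|12↦f(k): 1:1 2:2 3:3 4:4 6:6 12:12  a_12=28
q^14  k|14↦f(k): 1:1 2:2 7:7 14:14  a_14=24
n=16: 16·1 8·2 4·4 2·8 1·16  f→[16+8+4+2+1]=31
d|21:{1,3,7,21}  Σf=1+3+7+21=32
n=22: 1·22 2·11 11·2 22·1  f→[1+2+11+22]=36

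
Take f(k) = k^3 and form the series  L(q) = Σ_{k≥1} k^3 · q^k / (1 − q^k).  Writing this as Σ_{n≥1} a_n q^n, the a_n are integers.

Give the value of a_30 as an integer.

q^30  k|30↦f(k): 30:27000 15:3375 10:1000 6:216 5:125 3:27 2:8 1:1  a_30=31752

a_30 = 31752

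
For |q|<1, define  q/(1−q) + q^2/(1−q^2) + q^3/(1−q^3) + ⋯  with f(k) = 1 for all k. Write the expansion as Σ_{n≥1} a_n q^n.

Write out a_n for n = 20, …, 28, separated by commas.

q^20  k|20↦f(k): 20:1 10:1 5:1 4:1 2:1 1:1  a_20=6
[q^21] f(1)=1,f(3)=1,f(7)=1,f(21)=1 ⇒ 4
q^22  k|22↦f(k): 22:1 11:1 2:1 1:1  a_22=4
q^23  k|23↦f(k): 1:1 23:1  a_23=2
d|24:{1,2,3,4,6,8,12,24}  Σf=1+1+1+1+1+1+1+1=8
n=25: 25·1 5·5 1·25  f→[1+1+1]=3
[q^26] f(26)=1,f(13)=1,f(2)=1,f(1)=1 ⇒ 4
n=27: 1·27 3·9 9·3 27·1  f→[1+1+1+1]=4
n=28: 1·28 2·14 4·7 7·4 14·2 28·1  f→[1+1+1+1+1+1]=6

6, 4, 4, 2, 8, 3, 4, 4, 6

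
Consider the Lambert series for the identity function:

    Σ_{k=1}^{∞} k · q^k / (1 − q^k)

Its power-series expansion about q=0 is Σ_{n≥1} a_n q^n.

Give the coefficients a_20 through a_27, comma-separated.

42, 32, 36, 24, 60, 31, 42, 40

d|20:{20,10,5,4,2,1}  Σf=20+10+5+4+2+1=42
d|21:{1,3,7,21}  Σf=1+3+7+21=32
n=22: 1·22 2·11 11·2 22·1  f→[1+2+11+22]=36
q^23  k|23↦f(k): 1:1 23:23  a_23=24
q^24  k|24↦f(k): 24:24 12:12 8:8 6:6 4:4 3:3 2:2 1:1  a_24=60
n=25: 1·25 5·5 25·1  f→[1+5+25]=31
q^26  k|26↦f(k): 1:1 2:2 13:13 26:26  a_26=42
n=27: 1·27 3·9 9·3 27·1  f→[1+3+9+27]=40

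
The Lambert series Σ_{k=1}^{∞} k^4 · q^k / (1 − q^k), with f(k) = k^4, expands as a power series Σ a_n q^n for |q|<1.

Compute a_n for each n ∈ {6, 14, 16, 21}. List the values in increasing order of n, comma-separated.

[q^6] f(6)=1296,f(3)=81,f(2)=16,f(1)=1 ⇒ 1394
n=14: 14·1 7·2 2·7 1·14  f→[38416+2401+16+1]=40834
n=16: 1·16 2·8 4·4 8·2 16·1  f→[1+16+256+4096+65536]=69905
n=21: 21·1 7·3 3·7 1·21  f→[194481+2401+81+1]=196964

1394, 40834, 69905, 196964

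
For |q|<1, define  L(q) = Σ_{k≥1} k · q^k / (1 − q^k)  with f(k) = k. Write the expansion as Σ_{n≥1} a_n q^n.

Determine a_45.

a_45 = 78

[q^45] f(45)=45,f(15)=15,f(9)=9,f(5)=5,f(3)=3,f(1)=1 ⇒ 78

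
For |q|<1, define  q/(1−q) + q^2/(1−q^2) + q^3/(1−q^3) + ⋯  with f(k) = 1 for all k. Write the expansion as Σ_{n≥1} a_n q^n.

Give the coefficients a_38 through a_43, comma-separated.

4, 4, 8, 2, 8, 2

d|38:{1,2,19,38}  Σf=1+1+1+1=4
d|39:{1,3,13,39}  Σf=1+1+1+1=4
[q^40] f(1)=1,f(2)=1,f(4)=1,f(5)=1,f(8)=1,f(10)=1,f(20)=1,f(40)=1 ⇒ 8
d|41:{1,41}  Σf=1+1=2
[q^42] f(42)=1,f(21)=1,f(14)=1,f(7)=1,f(6)=1,f(3)=1,f(2)=1,f(1)=1 ⇒ 8
q^43  k|43↦f(k): 43:1 1:1  a_43=2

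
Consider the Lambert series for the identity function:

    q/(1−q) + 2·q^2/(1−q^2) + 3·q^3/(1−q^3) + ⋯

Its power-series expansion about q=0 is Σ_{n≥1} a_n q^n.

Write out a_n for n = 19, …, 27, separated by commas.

20, 42, 32, 36, 24, 60, 31, 42, 40

n=19: 19·1 1·19  f→[19+1]=20
n=20: 20·1 10·2 5·4 4·5 2·10 1·20  f→[20+10+5+4+2+1]=42
n=21: 1·21 3·7 7·3 21·1  f→[1+3+7+21]=32
[q^22] f(22)=22,f(11)=11,f(2)=2,f(1)=1 ⇒ 36
q^23  k|23↦f(k): 1:1 23:23  a_23=24
n=24: 24·1 12·2 8·3 6·4 4·6 3·8 2·12 1·24  f→[24+12+8+6+4+3+2+1]=60
[q^25] f(25)=25,f(5)=5,f(1)=1 ⇒ 31
n=26: 26·1 13·2 2·13 1·26  f→[26+13+2+1]=42
[q^27] f(1)=1,f(3)=3,f(9)=9,f(27)=27 ⇒ 40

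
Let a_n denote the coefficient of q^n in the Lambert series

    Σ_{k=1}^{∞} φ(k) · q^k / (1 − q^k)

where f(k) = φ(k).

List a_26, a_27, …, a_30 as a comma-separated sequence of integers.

q^26  k|26↦φ(k): 26:12 13:12 2:1 1:1  a_26=26
n=27: 1·27 3·9 9·3 27·1  φ→[1+2+6+18]=27
[q^28] φ(28)=12,φ(14)=6,φ(7)=6,φ(4)=2,φ(2)=1,φ(1)=1 ⇒ 28
d|29:{29,1}  Σφ=28+1=29
q^30  k|30↦φ(k): 30:8 15:8 10:4 6:2 5:4 3:2 2:1 1:1  a_30=30

26, 27, 28, 29, 30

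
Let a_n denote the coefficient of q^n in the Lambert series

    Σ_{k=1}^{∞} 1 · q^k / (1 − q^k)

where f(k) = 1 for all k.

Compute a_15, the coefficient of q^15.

a_15 = 4

q^15  k|15↦f(k): 15:1 5:1 3:1 1:1  a_15=4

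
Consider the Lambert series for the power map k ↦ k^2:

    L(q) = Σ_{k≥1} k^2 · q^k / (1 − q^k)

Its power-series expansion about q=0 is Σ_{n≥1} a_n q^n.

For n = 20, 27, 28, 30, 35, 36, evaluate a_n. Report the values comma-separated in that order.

546, 820, 1050, 1300, 1300, 1911

[q^20] f(20)=400,f(10)=100,f(5)=25,f(4)=16,f(2)=4,f(1)=1 ⇒ 546
n=27: 1·27 3·9 9·3 27·1  f→[1+9+81+729]=820
d|28:{28,14,7,4,2,1}  Σf=784+196+49+16+4+1=1050
q^30  k|30↦f(k): 1:1 2:4 3:9 5:25 6:36 10:100 15:225 30:900  a_30=1300
q^35  k|35↦f(k): 35:1225 7:49 5:25 1:1  a_35=1300
n=36: 1·36 2·18 3·12 4·9 6·6 9·4 12·3 18·2 36·1  f→[1+4+9+16+36+81+144+324+1296]=1911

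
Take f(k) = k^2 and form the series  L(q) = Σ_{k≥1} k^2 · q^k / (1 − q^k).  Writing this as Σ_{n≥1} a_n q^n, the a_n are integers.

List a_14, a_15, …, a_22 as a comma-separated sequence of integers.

[q^14] f(1)=1,f(2)=4,f(7)=49,f(14)=196 ⇒ 250
[q^15] f(1)=1,f(3)=9,f(5)=25,f(15)=225 ⇒ 260
q^16  k|16↦f(k): 16:256 8:64 4:16 2:4 1:1  a_16=341
d|17:{1,17}  Σf=1+289=290
d|18:{1,2,3,6,9,18}  Σf=1+4+9+36+81+324=455
[q^19] f(19)=361,f(1)=1 ⇒ 362
q^20  k|20↦f(k): 1:1 2:4 4:16 5:25 10:100 20:400  a_20=546
q^21  k|21↦f(k): 1:1 3:9 7:49 21:441  a_21=500
q^22  k|22↦f(k): 1:1 2:4 11:121 22:484  a_22=610

250, 260, 341, 290, 455, 362, 546, 500, 610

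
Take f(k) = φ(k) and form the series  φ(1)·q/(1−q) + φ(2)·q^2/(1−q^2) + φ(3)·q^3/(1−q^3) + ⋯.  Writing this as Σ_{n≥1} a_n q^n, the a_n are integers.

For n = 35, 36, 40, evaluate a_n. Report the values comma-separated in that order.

d|35:{1,5,7,35}  Σφ=1+4+6+24=35
q^36  k|36↦φ(k): 36:12 18:6 12:4 9:6 6:2 4:2 3:2 2:1 1:1  a_36=36
q^40  k|40↦φ(k): 40:16 20:8 10:4 8:4 5:4 4:2 2:1 1:1  a_40=40

35, 36, 40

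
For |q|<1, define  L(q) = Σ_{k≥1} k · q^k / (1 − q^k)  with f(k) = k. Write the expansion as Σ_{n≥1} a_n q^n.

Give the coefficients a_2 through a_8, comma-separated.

3, 4, 7, 6, 12, 8, 15

n=2: 2·1 1·2  f→[2+1]=3
n=3: 3·1 1·3  f→[3+1]=4
q^4  k|4↦f(k): 4:4 2:2 1:1  a_4=7
d|5:{1,5}  Σf=1+5=6
n=6: 6·1 3·2 2·3 1·6  f→[6+3+2+1]=12
d|7:{7,1}  Σf=7+1=8
[q^8] f(1)=1,f(2)=2,f(4)=4,f(8)=8 ⇒ 15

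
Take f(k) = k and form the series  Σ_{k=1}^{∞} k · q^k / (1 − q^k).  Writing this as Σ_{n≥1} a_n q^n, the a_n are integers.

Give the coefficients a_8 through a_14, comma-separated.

d|8:{1,2,4,8}  Σf=1+2+4+8=15
n=9: 1·9 3·3 9·1  f→[1+3+9]=13
[q^10] f(1)=1,f(2)=2,f(5)=5,f(10)=10 ⇒ 18
n=11: 11·1 1·11  f→[11+1]=12
q^12  k|12↦f(k): 12:12 6:6 4:4 3:3 2:2 1:1  a_12=28
q^13  k|13↦f(k): 13:13 1:1  a_13=14
d|14:{1,2,7,14}  Σf=1+2+7+14=24

15, 13, 18, 12, 28, 14, 24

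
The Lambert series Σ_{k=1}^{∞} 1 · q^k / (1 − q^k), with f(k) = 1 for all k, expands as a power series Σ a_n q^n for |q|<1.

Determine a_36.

a_36 = 9

[q^36] f(36)=1,f(18)=1,f(12)=1,f(9)=1,f(6)=1,f(4)=1,f(3)=1,f(2)=1,f(1)=1 ⇒ 9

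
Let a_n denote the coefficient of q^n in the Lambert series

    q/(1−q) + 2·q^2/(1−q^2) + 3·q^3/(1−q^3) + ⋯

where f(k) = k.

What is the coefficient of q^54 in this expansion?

n=54: 1·54 2·27 3·18 6·9 9·6 18·3 27·2 54·1  f→[1+2+3+6+9+18+27+54]=120

a_54 = 120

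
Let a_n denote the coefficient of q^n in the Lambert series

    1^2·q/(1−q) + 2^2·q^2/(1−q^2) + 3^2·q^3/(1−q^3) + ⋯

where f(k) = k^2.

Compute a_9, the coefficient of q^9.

q^9  k|9↦f(k): 9:81 3:9 1:1  a_9=91

a_9 = 91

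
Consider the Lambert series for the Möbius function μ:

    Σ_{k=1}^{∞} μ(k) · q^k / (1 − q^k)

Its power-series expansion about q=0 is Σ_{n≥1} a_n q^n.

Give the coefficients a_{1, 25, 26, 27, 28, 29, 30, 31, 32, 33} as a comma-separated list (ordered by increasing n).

1, 0, 0, 0, 0, 0, 0, 0, 0, 0

[q^1] μ(1)=1 ⇒ 1
q^25  k|25↦μ(k): 1:1 5:-1 25:0  a_25=0
d|26:{26,13,2,1}  Σμ=1+(-1)+(-1)+1=0
n=27: 27·1 9·3 3·9 1·27  μ→[0+0+(-1)+1]=0
q^28  k|28↦μ(k): 1:1 2:-1 4:0 7:-1 14:1 28:0  a_28=0
d|29:{29,1}  Σμ=(-1)+1=0
[q^30] μ(30)=-1,μ(15)=1,μ(10)=1,μ(6)=1,μ(5)=-1,μ(3)=-1,μ(2)=-1,μ(1)=1 ⇒ 0
n=31: 1·31 31·1  μ→[1+(-1)]=0
d|32:{32,16,8,4,2,1}  Σμ=0+0+0+0+(-1)+1=0
[q^33] μ(1)=1,μ(3)=-1,μ(11)=-1,μ(33)=1 ⇒ 0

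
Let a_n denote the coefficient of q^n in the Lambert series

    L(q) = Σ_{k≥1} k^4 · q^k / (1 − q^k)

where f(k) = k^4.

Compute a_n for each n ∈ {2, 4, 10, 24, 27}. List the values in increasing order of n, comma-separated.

[q^2] f(2)=16,f(1)=1 ⇒ 17
d|4:{4,2,1}  Σf=256+16+1=273
q^10  k|10↦f(k): 10:10000 5:625 2:16 1:1  a_10=10642
q^24  k|24↦f(k): 1:1 2:16 3:81 4:256 6:1296 8:4096 12:20736 24:331776  a_24=358258
n=27: 27·1 9·3 3·9 1·27  f→[531441+6561+81+1]=538084

17, 273, 10642, 358258, 538084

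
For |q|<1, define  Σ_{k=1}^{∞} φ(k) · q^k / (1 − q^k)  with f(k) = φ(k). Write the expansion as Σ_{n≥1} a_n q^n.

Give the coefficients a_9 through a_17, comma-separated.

n=9: 9·1 3·3 1·9  φ→[6+2+1]=9
n=10: 1·10 2·5 5·2 10·1  φ→[1+1+4+4]=10
[q^11] φ(11)=10,φ(1)=1 ⇒ 11
n=12: 12·1 6·2 4·3 3·4 2·6 1·12  φ→[4+2+2+2+1+1]=12
n=13: 1·13 13·1  φ→[1+12]=13
n=14: 14·1 7·2 2·7 1·14  φ→[6+6+1+1]=14
q^15  k|15↦φ(k): 1:1 3:2 5:4 15:8  a_15=15
d|16:{1,2,4,8,16}  Σφ=1+1+2+4+8=16
d|17:{17,1}  Σφ=16+1=17

9, 10, 11, 12, 13, 14, 15, 16, 17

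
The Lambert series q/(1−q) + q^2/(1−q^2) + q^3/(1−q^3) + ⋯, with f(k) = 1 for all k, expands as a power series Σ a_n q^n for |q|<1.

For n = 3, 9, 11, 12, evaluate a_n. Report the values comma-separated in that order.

d|3:{1,3}  Σf=1+1=2
[q^9] f(9)=1,f(3)=1,f(1)=1 ⇒ 3
q^11  k|11↦f(k): 1:1 11:1  a_11=2
d|12:{12,6,4,3,2,1}  Σf=1+1+1+1+1+1=6

2, 3, 2, 6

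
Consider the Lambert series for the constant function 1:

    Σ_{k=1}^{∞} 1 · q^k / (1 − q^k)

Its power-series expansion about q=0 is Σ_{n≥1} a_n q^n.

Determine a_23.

a_23 = 2

[q^23] f(23)=1,f(1)=1 ⇒ 2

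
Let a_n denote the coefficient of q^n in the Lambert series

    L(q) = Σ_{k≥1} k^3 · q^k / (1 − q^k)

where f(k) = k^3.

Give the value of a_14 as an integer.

a_14 = 3096

q^14  k|14↦f(k): 1:1 2:8 7:343 14:2744  a_14=3096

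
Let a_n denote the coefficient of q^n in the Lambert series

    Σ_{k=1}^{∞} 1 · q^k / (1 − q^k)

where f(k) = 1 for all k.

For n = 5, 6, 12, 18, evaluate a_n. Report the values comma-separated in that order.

d|5:{5,1}  Σf=1+1=2
q^6  k|6↦f(k): 1:1 2:1 3:1 6:1  a_6=4
d|12:{1,2,3,4,6,12}  Σf=1+1+1+1+1+1=6
d|18:{1,2,3,6,9,18}  Σf=1+1+1+1+1+1=6

2, 4, 6, 6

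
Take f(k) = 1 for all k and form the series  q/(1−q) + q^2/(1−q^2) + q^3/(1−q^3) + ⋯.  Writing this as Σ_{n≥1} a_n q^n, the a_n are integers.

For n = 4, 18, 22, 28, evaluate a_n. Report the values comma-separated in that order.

3, 6, 4, 6

[q^4] f(4)=1,f(2)=1,f(1)=1 ⇒ 3
d|18:{18,9,6,3,2,1}  Σf=1+1+1+1+1+1=6
d|22:{22,11,2,1}  Σf=1+1+1+1=4
[q^28] f(28)=1,f(14)=1,f(7)=1,f(4)=1,f(2)=1,f(1)=1 ⇒ 6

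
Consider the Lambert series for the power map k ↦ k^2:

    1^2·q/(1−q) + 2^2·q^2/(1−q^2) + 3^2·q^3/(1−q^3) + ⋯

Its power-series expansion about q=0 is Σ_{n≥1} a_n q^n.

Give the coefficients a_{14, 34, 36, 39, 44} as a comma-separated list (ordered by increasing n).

n=14: 1·14 2·7 7·2 14·1  f→[1+4+49+196]=250
n=34: 1·34 2·17 17·2 34·1  f→[1+4+289+1156]=1450
[q^36] f(1)=1,f(2)=4,f(3)=9,f(4)=16,f(6)=36,f(9)=81,f(12)=144,f(18)=324,f(36)=1296 ⇒ 1911
d|39:{39,13,3,1}  Σf=1521+169+9+1=1700
[q^44] f(44)=1936,f(22)=484,f(11)=121,f(4)=16,f(2)=4,f(1)=1 ⇒ 2562

250, 1450, 1911, 1700, 2562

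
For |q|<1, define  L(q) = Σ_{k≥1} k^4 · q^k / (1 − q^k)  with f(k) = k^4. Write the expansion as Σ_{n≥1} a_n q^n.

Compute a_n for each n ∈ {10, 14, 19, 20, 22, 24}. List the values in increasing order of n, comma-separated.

10642, 40834, 130322, 170898, 248914, 358258

q^10  k|10↦f(k): 1:1 2:16 5:625 10:10000  a_10=10642
q^14  k|14↦f(k): 1:1 2:16 7:2401 14:38416  a_14=40834
d|19:{19,1}  Σf=130321+1=130322
d|20:{1,2,4,5,10,20}  Σf=1+16+256+625+10000+160000=170898
[q^22] f(1)=1,f(2)=16,f(11)=14641,f(22)=234256 ⇒ 248914
q^24  k|24↦f(k): 1:1 2:16 3:81 4:256 6:1296 8:4096 12:20736 24:331776  a_24=358258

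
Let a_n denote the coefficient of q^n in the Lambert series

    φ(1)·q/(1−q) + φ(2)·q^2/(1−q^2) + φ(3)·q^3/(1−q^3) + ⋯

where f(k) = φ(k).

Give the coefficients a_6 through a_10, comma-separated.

n=6: 6·1 3·2 2·3 1·6  φ→[2+2+1+1]=6
n=7: 7·1 1·7  φ→[6+1]=7
d|8:{8,4,2,1}  Σφ=4+2+1+1=8
[q^9] φ(9)=6,φ(3)=2,φ(1)=1 ⇒ 9
n=10: 10·1 5·2 2·5 1·10  φ→[4+4+1+1]=10

6, 7, 8, 9, 10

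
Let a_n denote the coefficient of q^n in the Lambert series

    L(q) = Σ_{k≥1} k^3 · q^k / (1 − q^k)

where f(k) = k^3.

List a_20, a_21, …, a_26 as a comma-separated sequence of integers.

9198, 9632, 11988, 12168, 16380, 15751, 19782

n=20: 20·1 10·2 5·4 4·5 2·10 1·20  f→[8000+1000+125+64+8+1]=9198
q^21  k|21↦f(k): 1:1 3:27 7:343 21:9261  a_21=9632
n=22: 22·1 11·2 2·11 1·22  f→[10648+1331+8+1]=11988
d|23:{1,23}  Σf=1+12167=12168
n=24: 1·24 2·12 3·8 4·6 6·4 8·3 12·2 24·1  f→[1+8+27+64+216+512+1728+13824]=16380
n=25: 1·25 5·5 25·1  f→[1+125+15625]=15751
d|26:{26,13,2,1}  Σf=17576+2197+8+1=19782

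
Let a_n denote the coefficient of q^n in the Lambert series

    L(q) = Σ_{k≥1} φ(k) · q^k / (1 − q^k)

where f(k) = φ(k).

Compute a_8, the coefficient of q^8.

q^8  k|8↦φ(k): 1:1 2:1 4:2 8:4  a_8=8

a_8 = 8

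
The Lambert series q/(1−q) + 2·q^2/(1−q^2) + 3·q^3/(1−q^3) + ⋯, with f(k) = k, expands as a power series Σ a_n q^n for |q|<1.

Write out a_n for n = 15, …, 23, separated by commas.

[q^15] f(1)=1,f(3)=3,f(5)=5,f(15)=15 ⇒ 24
d|16:{16,8,4,2,1}  Σf=16+8+4+2+1=31
[q^17] f(1)=1,f(17)=17 ⇒ 18
q^18  k|18↦f(k): 18:18 9:9 6:6 3:3 2:2 1:1  a_18=39
[q^19] f(19)=19,f(1)=1 ⇒ 20
q^20  k|20↦f(k): 1:1 2:2 4:4 5:5 10:10 20:20  a_20=42
n=21: 1·21 3·7 7·3 21·1  f→[1+3+7+21]=32
[q^22] f(22)=22,f(11)=11,f(2)=2,f(1)=1 ⇒ 36
d|23:{23,1}  Σf=23+1=24

24, 31, 18, 39, 20, 42, 32, 36, 24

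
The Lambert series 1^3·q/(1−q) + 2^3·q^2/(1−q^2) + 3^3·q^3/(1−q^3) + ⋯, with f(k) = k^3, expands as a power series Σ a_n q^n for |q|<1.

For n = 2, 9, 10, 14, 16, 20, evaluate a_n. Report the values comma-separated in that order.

9, 757, 1134, 3096, 4681, 9198

[q^2] f(2)=8,f(1)=1 ⇒ 9
q^9  k|9↦f(k): 9:729 3:27 1:1  a_9=757
q^10  k|10↦f(k): 1:1 2:8 5:125 10:1000  a_10=1134
[q^14] f(1)=1,f(2)=8,f(7)=343,f(14)=2744 ⇒ 3096
d|16:{16,8,4,2,1}  Σf=4096+512+64+8+1=4681
d|20:{20,10,5,4,2,1}  Σf=8000+1000+125+64+8+1=9198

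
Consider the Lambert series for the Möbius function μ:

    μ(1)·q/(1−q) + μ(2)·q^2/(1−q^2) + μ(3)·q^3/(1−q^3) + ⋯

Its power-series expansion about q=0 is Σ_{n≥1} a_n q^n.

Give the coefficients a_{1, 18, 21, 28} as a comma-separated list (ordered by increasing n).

n=1: 1·1  μ→[1]=1
q^18  k|18↦μ(k): 1:1 2:-1 3:-1 6:1 9:0 18:0  a_18=0
n=21: 1·21 3·7 7·3 21·1  μ→[1+(-1)+(-1)+1]=0
q^28  k|28↦μ(k): 1:1 2:-1 4:0 7:-1 14:1 28:0  a_28=0

1, 0, 0, 0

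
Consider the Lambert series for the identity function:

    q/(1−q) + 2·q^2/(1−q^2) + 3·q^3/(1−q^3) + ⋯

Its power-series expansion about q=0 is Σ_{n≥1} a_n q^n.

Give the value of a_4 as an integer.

d|4:{1,2,4}  Σf=1+2+4=7

a_4 = 7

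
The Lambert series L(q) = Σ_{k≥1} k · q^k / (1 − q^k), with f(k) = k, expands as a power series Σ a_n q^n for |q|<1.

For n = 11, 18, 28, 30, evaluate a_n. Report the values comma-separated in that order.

12, 39, 56, 72

q^11  k|11↦f(k): 11:11 1:1  a_11=12
d|18:{18,9,6,3,2,1}  Σf=18+9+6+3+2+1=39
q^28  k|28↦f(k): 1:1 2:2 4:4 7:7 14:14 28:28  a_28=56
d|30:{1,2,3,5,6,10,15,30}  Σf=1+2+3+5+6+10+15+30=72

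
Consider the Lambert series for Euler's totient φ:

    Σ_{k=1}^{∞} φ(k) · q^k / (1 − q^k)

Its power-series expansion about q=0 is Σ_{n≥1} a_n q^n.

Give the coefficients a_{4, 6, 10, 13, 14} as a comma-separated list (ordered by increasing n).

[q^4] φ(4)=2,φ(2)=1,φ(1)=1 ⇒ 4
n=6: 1·6 2·3 3·2 6·1  φ→[1+1+2+2]=6
[q^10] φ(10)=4,φ(5)=4,φ(2)=1,φ(1)=1 ⇒ 10
q^13  k|13↦φ(k): 13:12 1:1  a_13=13
n=14: 14·1 7·2 2·7 1·14  φ→[6+6+1+1]=14

4, 6, 10, 13, 14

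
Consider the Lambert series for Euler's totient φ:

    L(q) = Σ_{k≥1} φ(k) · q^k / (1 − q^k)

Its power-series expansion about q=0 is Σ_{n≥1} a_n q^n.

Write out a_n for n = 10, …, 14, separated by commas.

[q^10] φ(10)=4,φ(5)=4,φ(2)=1,φ(1)=1 ⇒ 10
[q^11] φ(1)=1,φ(11)=10 ⇒ 11
q^12  k|12↦φ(k): 12:4 6:2 4:2 3:2 2:1 1:1  a_12=12
[q^13] φ(1)=1,φ(13)=12 ⇒ 13
q^14  k|14↦φ(k): 1:1 2:1 7:6 14:6  a_14=14

10, 11, 12, 13, 14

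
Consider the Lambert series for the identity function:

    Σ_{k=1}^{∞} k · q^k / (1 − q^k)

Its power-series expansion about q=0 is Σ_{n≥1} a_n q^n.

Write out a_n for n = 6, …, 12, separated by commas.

12, 8, 15, 13, 18, 12, 28

d|6:{6,3,2,1}  Σf=6+3+2+1=12
[q^7] f(7)=7,f(1)=1 ⇒ 8
q^8  k|8↦f(k): 1:1 2:2 4:4 8:8  a_8=15
q^9  k|9↦f(k): 9:9 3:3 1:1  a_9=13
d|10:{1,2,5,10}  Σf=1+2+5+10=18
q^11  k|11↦f(k): 11:11 1:1  a_11=12
[q^12] f(1)=1,f(2)=2,f(3)=3,f(4)=4,f(6)=6,f(12)=12 ⇒ 28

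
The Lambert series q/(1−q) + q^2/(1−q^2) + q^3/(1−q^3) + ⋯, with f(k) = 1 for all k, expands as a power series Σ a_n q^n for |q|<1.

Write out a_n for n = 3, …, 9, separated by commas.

n=3: 3·1 1·3  f→[1+1]=2
n=4: 1·4 2·2 4·1  f→[1+1+1]=3
d|5:{1,5}  Σf=1+1=2
n=6: 6·1 3·2 2·3 1·6  f→[1+1+1+1]=4
q^7  k|7↦f(k): 7:1 1:1  a_7=2
q^8  k|8↦f(k): 8:1 4:1 2:1 1:1  a_8=4
[q^9] f(9)=1,f(3)=1,f(1)=1 ⇒ 3

2, 3, 2, 4, 2, 4, 3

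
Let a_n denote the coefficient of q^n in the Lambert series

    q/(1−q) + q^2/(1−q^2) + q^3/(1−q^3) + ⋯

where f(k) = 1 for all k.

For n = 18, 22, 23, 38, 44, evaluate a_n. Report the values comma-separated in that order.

d|18:{18,9,6,3,2,1}  Σf=1+1+1+1+1+1=6
q^22  k|22↦f(k): 22:1 11:1 2:1 1:1  a_22=4
n=23: 1·23 23·1  f→[1+1]=2
[q^38] f(38)=1,f(19)=1,f(2)=1,f(1)=1 ⇒ 4
d|44:{1,2,4,11,22,44}  Σf=1+1+1+1+1+1=6

6, 4, 2, 4, 6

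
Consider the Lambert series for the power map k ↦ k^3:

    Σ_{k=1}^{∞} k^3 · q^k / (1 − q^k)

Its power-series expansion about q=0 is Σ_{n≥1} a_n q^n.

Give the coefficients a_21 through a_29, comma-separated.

9632, 11988, 12168, 16380, 15751, 19782, 20440, 25112, 24390

q^21  k|21↦f(k): 1:1 3:27 7:343 21:9261  a_21=9632
d|22:{1,2,11,22}  Σf=1+8+1331+10648=11988
d|23:{23,1}  Σf=12167+1=12168
n=24: 24·1 12·2 8·3 6·4 4·6 3·8 2·12 1·24  f→[13824+1728+512+216+64+27+8+1]=16380
d|25:{25,5,1}  Σf=15625+125+1=15751
d|26:{26,13,2,1}  Σf=17576+2197+8+1=19782
[q^27] f(1)=1,f(3)=27,f(9)=729,f(27)=19683 ⇒ 20440
[q^28] f(28)=21952,f(14)=2744,f(7)=343,f(4)=64,f(2)=8,f(1)=1 ⇒ 25112
d|29:{1,29}  Σf=1+24389=24390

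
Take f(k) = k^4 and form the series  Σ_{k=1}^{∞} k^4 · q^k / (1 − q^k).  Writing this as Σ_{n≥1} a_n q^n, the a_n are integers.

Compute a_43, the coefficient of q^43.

d|43:{1,43}  Σf=1+3418801=3418802

a_43 = 3418802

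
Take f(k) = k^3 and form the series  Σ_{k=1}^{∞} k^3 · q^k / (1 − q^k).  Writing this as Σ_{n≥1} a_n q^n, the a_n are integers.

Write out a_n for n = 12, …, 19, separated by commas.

q^12  k|12↦f(k): 12:1728 6:216 4:64 3:27 2:8 1:1  a_12=2044
d|13:{1,13}  Σf=1+2197=2198
d|14:{1,2,7,14}  Σf=1+8+343+2744=3096
n=15: 15·1 5·3 3·5 1·15  f→[3375+125+27+1]=3528
q^16  k|16↦f(k): 1:1 2:8 4:64 8:512 16:4096  a_16=4681
[q^17] f(17)=4913,f(1)=1 ⇒ 4914
d|18:{18,9,6,3,2,1}  Σf=5832+729+216+27+8+1=6813
n=19: 19·1 1·19  f→[6859+1]=6860

2044, 2198, 3096, 3528, 4681, 4914, 6813, 6860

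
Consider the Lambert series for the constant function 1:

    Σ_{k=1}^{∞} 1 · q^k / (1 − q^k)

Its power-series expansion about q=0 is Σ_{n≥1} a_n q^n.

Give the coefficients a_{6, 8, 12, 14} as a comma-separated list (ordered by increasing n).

4, 4, 6, 4

q^6  k|6↦f(k): 6:1 3:1 2:1 1:1  a_6=4
n=8: 8·1 4·2 2·4 1·8  f→[1+1+1+1]=4
d|12:{1,2,3,4,6,12}  Σf=1+1+1+1+1+1=6
d|14:{1,2,7,14}  Σf=1+1+1+1=4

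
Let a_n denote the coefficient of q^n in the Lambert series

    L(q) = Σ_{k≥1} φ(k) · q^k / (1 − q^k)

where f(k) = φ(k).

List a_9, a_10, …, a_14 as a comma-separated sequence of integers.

n=9: 1·9 3·3 9·1  φ→[1+2+6]=9
n=10: 1·10 2·5 5·2 10·1  φ→[1+1+4+4]=10
d|11:{11,1}  Σφ=10+1=11
q^12  k|12↦φ(k): 12:4 6:2 4:2 3:2 2:1 1:1  a_12=12
[q^13] φ(13)=12,φ(1)=1 ⇒ 13
q^14  k|14↦φ(k): 1:1 2:1 7:6 14:6  a_14=14

9, 10, 11, 12, 13, 14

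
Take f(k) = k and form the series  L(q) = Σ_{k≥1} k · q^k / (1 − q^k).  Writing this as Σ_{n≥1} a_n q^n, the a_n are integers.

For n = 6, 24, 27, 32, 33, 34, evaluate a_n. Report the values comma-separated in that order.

n=6: 1·6 2·3 3·2 6·1  f→[1+2+3+6]=12
[q^24] f(24)=24,f(12)=12,f(8)=8,f(6)=6,f(4)=4,f(3)=3,f(2)=2,f(1)=1 ⇒ 60
[q^27] f(27)=27,f(9)=9,f(3)=3,f(1)=1 ⇒ 40
d|32:{32,16,8,4,2,1}  Σf=32+16+8+4+2+1=63
d|33:{1,3,11,33}  Σf=1+3+11+33=48
n=34: 1·34 2·17 17·2 34·1  f→[1+2+17+34]=54

12, 60, 40, 63, 48, 54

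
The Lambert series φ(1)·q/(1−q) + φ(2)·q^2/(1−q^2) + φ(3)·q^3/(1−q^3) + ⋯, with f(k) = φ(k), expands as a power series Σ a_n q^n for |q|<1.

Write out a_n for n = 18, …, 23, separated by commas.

d|18:{18,9,6,3,2,1}  Σφ=6+6+2+2+1+1=18
n=19: 1·19 19·1  φ→[1+18]=19
q^20  k|20↦φ(k): 20:8 10:4 5:4 4:2 2:1 1:1  a_20=20
n=21: 1·21 3·7 7·3 21·1  φ→[1+2+6+12]=21
[q^22] φ(22)=10,φ(11)=10,φ(2)=1,φ(1)=1 ⇒ 22
q^23  k|23↦φ(k): 23:22 1:1  a_23=23

18, 19, 20, 21, 22, 23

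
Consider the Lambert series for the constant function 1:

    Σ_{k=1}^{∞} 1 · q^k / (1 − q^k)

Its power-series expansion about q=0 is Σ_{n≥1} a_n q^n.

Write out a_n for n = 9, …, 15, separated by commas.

3, 4, 2, 6, 2, 4, 4

n=9: 9·1 3·3 1·9  f→[1+1+1]=3
d|10:{10,5,2,1}  Σf=1+1+1+1=4
n=11: 1·11 11·1  f→[1+1]=2
[q^12] f(12)=1,f(6)=1,f(4)=1,f(3)=1,f(2)=1,f(1)=1 ⇒ 6
n=13: 13·1 1·13  f→[1+1]=2
[q^14] f(14)=1,f(7)=1,f(2)=1,f(1)=1 ⇒ 4
q^15  k|15↦f(k): 15:1 5:1 3:1 1:1  a_15=4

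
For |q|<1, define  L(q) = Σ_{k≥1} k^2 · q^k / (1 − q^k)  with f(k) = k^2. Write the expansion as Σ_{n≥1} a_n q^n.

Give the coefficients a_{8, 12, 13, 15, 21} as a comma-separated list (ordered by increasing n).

85, 210, 170, 260, 500

n=8: 8·1 4·2 2·4 1·8  f→[64+16+4+1]=85
q^12  k|12↦f(k): 12:144 6:36 4:16 3:9 2:4 1:1  a_12=210
q^13  k|13↦f(k): 1:1 13:169  a_13=170
[q^15] f(1)=1,f(3)=9,f(5)=25,f(15)=225 ⇒ 260
d|21:{1,3,7,21}  Σf=1+9+49+441=500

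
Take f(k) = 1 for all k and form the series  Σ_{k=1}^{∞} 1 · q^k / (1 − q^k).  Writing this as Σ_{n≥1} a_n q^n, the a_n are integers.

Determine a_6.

[q^6] f(6)=1,f(3)=1,f(2)=1,f(1)=1 ⇒ 4

a_6 = 4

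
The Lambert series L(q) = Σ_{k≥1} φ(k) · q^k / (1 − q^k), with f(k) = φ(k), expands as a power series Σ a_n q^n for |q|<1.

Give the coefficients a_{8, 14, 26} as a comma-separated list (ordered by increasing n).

d|8:{1,2,4,8}  Σφ=1+1+2+4=8
q^14  k|14↦φ(k): 14:6 7:6 2:1 1:1  a_14=14
n=26: 1·26 2·13 13·2 26·1  φ→[1+1+12+12]=26

8, 14, 26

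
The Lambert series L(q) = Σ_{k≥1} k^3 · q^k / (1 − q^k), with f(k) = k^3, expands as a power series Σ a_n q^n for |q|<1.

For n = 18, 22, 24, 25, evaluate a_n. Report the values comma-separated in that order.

q^18  k|18↦f(k): 18:5832 9:729 6:216 3:27 2:8 1:1  a_18=6813
q^22  k|22↦f(k): 1:1 2:8 11:1331 22:10648  a_22=11988
q^24  k|24↦f(k): 24:13824 12:1728 8:512 6:216 4:64 3:27 2:8 1:1  a_24=16380
[q^25] f(1)=1,f(5)=125,f(25)=15625 ⇒ 15751

6813, 11988, 16380, 15751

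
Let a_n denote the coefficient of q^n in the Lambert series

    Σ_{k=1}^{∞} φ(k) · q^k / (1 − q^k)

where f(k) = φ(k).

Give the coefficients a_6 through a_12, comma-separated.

[q^6] φ(6)=2,φ(3)=2,φ(2)=1,φ(1)=1 ⇒ 6
n=7: 1·7 7·1  φ→[1+6]=7
d|8:{8,4,2,1}  Σφ=4+2+1+1=8
q^9  k|9↦φ(k): 9:6 3:2 1:1  a_9=9
q^10  k|10↦φ(k): 10:4 5:4 2:1 1:1  a_10=10
d|11:{11,1}  Σφ=10+1=11
[q^12] φ(12)=4,φ(6)=2,φ(4)=2,φ(3)=2,φ(2)=1,φ(1)=1 ⇒ 12

6, 7, 8, 9, 10, 11, 12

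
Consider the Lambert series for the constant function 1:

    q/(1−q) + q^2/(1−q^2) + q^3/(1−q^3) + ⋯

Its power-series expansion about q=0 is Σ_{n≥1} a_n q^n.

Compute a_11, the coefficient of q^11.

a_11 = 2

d|11:{1,11}  Σf=1+1=2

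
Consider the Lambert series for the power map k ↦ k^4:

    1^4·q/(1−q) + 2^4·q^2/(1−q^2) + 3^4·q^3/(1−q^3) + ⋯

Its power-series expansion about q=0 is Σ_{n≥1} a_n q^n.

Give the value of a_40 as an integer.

[q^40] f(40)=2560000,f(20)=160000,f(10)=10000,f(8)=4096,f(5)=625,f(4)=256,f(2)=16,f(1)=1 ⇒ 2734994

a_40 = 2734994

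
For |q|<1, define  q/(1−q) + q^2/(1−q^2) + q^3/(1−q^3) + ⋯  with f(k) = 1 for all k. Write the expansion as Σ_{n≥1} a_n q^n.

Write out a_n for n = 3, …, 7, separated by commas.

[q^3] f(3)=1,f(1)=1 ⇒ 2
q^4  k|4↦f(k): 4:1 2:1 1:1  a_4=3
q^5  k|5↦f(k): 1:1 5:1  a_5=2
q^6  k|6↦f(k): 6:1 3:1 2:1 1:1  a_6=4
n=7: 7·1 1·7  f→[1+1]=2

2, 3, 2, 4, 2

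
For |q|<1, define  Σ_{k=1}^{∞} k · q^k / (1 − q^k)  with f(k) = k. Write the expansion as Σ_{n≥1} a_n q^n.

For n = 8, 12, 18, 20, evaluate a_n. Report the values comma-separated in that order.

[q^8] f(8)=8,f(4)=4,f(2)=2,f(1)=1 ⇒ 15
d|12:{1,2,3,4,6,12}  Σf=1+2+3+4+6+12=28
d|18:{1,2,3,6,9,18}  Σf=1+2+3+6+9+18=39
[q^20] f(20)=20,f(10)=10,f(5)=5,f(4)=4,f(2)=2,f(1)=1 ⇒ 42

15, 28, 39, 42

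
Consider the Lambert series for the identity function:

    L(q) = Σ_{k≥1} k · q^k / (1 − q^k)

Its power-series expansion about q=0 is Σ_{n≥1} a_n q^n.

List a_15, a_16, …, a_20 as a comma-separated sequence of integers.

[q^15] f(15)=15,f(5)=5,f(3)=3,f(1)=1 ⇒ 24
q^16  k|16↦f(k): 16:16 8:8 4:4 2:2 1:1  a_16=31
q^17  k|17↦f(k): 1:1 17:17  a_17=18
[q^18] f(18)=18,f(9)=9,f(6)=6,f(3)=3,f(2)=2,f(1)=1 ⇒ 39
n=19: 1·19 19·1  f→[1+19]=20
q^20  k|20↦f(k): 20:20 10:10 5:5 4:4 2:2 1:1  a_20=42

24, 31, 18, 39, 20, 42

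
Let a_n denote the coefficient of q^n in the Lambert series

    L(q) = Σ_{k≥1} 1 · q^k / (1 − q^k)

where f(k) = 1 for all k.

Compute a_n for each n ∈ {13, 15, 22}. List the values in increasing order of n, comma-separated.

2, 4, 4

q^13  k|13↦f(k): 1:1 13:1  a_13=2
[q^15] f(15)=1,f(5)=1,f(3)=1,f(1)=1 ⇒ 4
n=22: 22·1 11·2 2·11 1·22  f→[1+1+1+1]=4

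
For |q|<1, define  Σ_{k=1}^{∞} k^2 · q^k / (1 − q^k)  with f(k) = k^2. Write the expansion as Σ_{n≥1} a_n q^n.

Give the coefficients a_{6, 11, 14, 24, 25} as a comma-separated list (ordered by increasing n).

50, 122, 250, 850, 651

[q^6] f(1)=1,f(2)=4,f(3)=9,f(6)=36 ⇒ 50
[q^11] f(11)=121,f(1)=1 ⇒ 122
q^14  k|14↦f(k): 1:1 2:4 7:49 14:196  a_14=250
[q^24] f(24)=576,f(12)=144,f(8)=64,f(6)=36,f(4)=16,f(3)=9,f(2)=4,f(1)=1 ⇒ 850
d|25:{25,5,1}  Σf=625+25+1=651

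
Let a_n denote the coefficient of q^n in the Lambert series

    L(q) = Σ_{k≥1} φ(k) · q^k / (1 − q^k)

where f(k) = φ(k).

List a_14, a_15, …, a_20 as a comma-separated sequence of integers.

q^14  k|14↦φ(k): 1:1 2:1 7:6 14:6  a_14=14
[q^15] φ(15)=8,φ(5)=4,φ(3)=2,φ(1)=1 ⇒ 15
[q^16] φ(1)=1,φ(2)=1,φ(4)=2,φ(8)=4,φ(16)=8 ⇒ 16
d|17:{1,17}  Σφ=1+16=17
n=18: 1·18 2·9 3·6 6·3 9·2 18·1  φ→[1+1+2+2+6+6]=18
n=19: 1·19 19·1  φ→[1+18]=19
n=20: 1·20 2·10 4·5 5·4 10·2 20·1  φ→[1+1+2+4+4+8]=20

14, 15, 16, 17, 18, 19, 20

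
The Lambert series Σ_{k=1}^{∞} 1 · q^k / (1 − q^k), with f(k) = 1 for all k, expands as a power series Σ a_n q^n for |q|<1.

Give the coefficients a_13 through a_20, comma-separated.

d|13:{1,13}  Σf=1+1=2
d|14:{1,2,7,14}  Σf=1+1+1+1=4
d|15:{1,3,5,15}  Σf=1+1+1+1=4
q^16  k|16↦f(k): 16:1 8:1 4:1 2:1 1:1  a_16=5
q^17  k|17↦f(k): 1:1 17:1  a_17=2
q^18  k|18↦f(k): 1:1 2:1 3:1 6:1 9:1 18:1  a_18=6
d|19:{19,1}  Σf=1+1=2
n=20: 20·1 10·2 5·4 4·5 2·10 1·20  f→[1+1+1+1+1+1]=6

2, 4, 4, 5, 2, 6, 2, 6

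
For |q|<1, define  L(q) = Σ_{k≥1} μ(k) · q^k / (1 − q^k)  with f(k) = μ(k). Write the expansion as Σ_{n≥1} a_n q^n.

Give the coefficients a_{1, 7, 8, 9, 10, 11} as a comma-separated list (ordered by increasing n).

1, 0, 0, 0, 0, 0

d|1:{1}  Σμ=1=1
q^7  k|7↦μ(k): 7:-1 1:1  a_7=0
n=8: 8·1 4·2 2·4 1·8  μ→[0+0+(-1)+1]=0
[q^9] μ(9)=0,μ(3)=-1,μ(1)=1 ⇒ 0
q^10  k|10↦μ(k): 10:1 5:-1 2:-1 1:1  a_10=0
d|11:{1,11}  Σμ=1+(-1)=0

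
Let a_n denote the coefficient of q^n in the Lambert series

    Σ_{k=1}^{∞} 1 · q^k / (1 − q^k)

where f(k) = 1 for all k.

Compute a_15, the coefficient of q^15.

q^15  k|15↦f(k): 15:1 5:1 3:1 1:1  a_15=4

a_15 = 4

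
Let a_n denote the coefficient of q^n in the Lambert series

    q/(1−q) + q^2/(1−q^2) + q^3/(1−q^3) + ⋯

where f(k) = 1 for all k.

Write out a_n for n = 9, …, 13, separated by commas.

3, 4, 2, 6, 2

[q^9] f(9)=1,f(3)=1,f(1)=1 ⇒ 3
n=10: 10·1 5·2 2·5 1·10  f→[1+1+1+1]=4
n=11: 11·1 1·11  f→[1+1]=2
d|12:{12,6,4,3,2,1}  Σf=1+1+1+1+1+1=6
d|13:{13,1}  Σf=1+1=2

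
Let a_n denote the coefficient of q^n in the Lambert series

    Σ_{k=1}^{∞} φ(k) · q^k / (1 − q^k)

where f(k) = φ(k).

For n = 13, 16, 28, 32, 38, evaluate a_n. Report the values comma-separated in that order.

n=13: 13·1 1·13  φ→[12+1]=13
q^16  k|16↦φ(k): 1:1 2:1 4:2 8:4 16:8  a_16=16
[q^28] φ(28)=12,φ(14)=6,φ(7)=6,φ(4)=2,φ(2)=1,φ(1)=1 ⇒ 28
q^32  k|32↦φ(k): 1:1 2:1 4:2 8:4 16:8 32:16  a_32=32
[q^38] φ(38)=18,φ(19)=18,φ(2)=1,φ(1)=1 ⇒ 38

13, 16, 28, 32, 38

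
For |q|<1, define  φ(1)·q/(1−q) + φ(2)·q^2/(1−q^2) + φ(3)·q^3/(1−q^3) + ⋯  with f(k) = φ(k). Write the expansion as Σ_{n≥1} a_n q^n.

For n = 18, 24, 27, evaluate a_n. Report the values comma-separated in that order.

n=18: 1·18 2·9 3·6 6·3 9·2 18·1  φ→[1+1+2+2+6+6]=18
[q^24] φ(1)=1,φ(2)=1,φ(3)=2,φ(4)=2,φ(6)=2,φ(8)=4,φ(12)=4,φ(24)=8 ⇒ 24
[q^27] φ(27)=18,φ(9)=6,φ(3)=2,φ(1)=1 ⇒ 27

18, 24, 27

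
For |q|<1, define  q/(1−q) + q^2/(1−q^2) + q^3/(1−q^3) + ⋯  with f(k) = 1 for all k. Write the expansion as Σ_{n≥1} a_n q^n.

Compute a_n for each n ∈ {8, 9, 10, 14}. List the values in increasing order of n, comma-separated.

4, 3, 4, 4

q^8  k|8↦f(k): 1:1 2:1 4:1 8:1  a_8=4
[q^9] f(1)=1,f(3)=1,f(9)=1 ⇒ 3
d|10:{1,2,5,10}  Σf=1+1+1+1=4
d|14:{1,2,7,14}  Σf=1+1+1+1=4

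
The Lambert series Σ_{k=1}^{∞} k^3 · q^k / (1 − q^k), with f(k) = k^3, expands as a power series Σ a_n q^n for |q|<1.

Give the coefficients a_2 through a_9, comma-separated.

[q^2] f(2)=8,f(1)=1 ⇒ 9
d|3:{3,1}  Σf=27+1=28
n=4: 1·4 2·2 4·1  f→[1+8+64]=73
n=5: 5·1 1·5  f→[125+1]=126
[q^6] f(1)=1,f(2)=8,f(3)=27,f(6)=216 ⇒ 252
n=7: 7·1 1·7  f→[343+1]=344
[q^8] f(1)=1,f(2)=8,f(4)=64,f(8)=512 ⇒ 585
q^9  k|9↦f(k): 1:1 3:27 9:729  a_9=757

9, 28, 73, 126, 252, 344, 585, 757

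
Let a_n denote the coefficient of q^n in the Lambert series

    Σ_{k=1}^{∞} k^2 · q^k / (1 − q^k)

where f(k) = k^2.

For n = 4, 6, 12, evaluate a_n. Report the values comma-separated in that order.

n=4: 4·1 2·2 1·4  f→[16+4+1]=21
n=6: 6·1 3·2 2·3 1·6  f→[36+9+4+1]=50
d|12:{12,6,4,3,2,1}  Σf=144+36+16+9+4+1=210

21, 50, 210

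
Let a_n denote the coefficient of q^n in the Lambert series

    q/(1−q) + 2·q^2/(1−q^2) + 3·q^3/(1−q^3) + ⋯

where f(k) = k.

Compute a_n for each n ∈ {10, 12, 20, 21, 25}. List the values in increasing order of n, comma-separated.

n=10: 10·1 5·2 2·5 1·10  f→[10+5+2+1]=18
q^12  k|12↦f(k): 1:1 2:2 3:3 4:4 6:6 12:12  a_12=28
d|20:{20,10,5,4,2,1}  Σf=20+10+5+4+2+1=42
n=21: 21·1 7·3 3·7 1·21  f→[21+7+3+1]=32
q^25  k|25↦f(k): 25:25 5:5 1:1  a_25=31

18, 28, 42, 32, 31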